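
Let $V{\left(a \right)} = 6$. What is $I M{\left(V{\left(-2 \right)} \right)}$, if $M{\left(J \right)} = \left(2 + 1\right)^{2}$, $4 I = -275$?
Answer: $- \frac{2475}{4} \approx -618.75$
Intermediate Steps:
$I = - \frac{275}{4}$ ($I = \frac{1}{4} \left(-275\right) = - \frac{275}{4} \approx -68.75$)
$M{\left(J \right)} = 9$ ($M{\left(J \right)} = 3^{2} = 9$)
$I M{\left(V{\left(-2 \right)} \right)} = \left(- \frac{275}{4}\right) 9 = - \frac{2475}{4}$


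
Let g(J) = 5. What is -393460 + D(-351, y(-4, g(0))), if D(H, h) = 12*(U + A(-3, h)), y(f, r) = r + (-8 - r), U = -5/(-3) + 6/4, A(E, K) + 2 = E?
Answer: -393482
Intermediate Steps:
A(E, K) = -2 + E
U = 19/6 (U = -5*(-⅓) + 6*(¼) = 5/3 + 3/2 = 19/6 ≈ 3.1667)
y(f, r) = -8
D(H, h) = -22 (D(H, h) = 12*(19/6 + (-2 - 3)) = 12*(19/6 - 5) = 12*(-11/6) = -22)
-393460 + D(-351, y(-4, g(0))) = -393460 - 22 = -393482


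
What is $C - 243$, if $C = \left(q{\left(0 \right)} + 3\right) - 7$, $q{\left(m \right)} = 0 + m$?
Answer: $-247$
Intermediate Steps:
$q{\left(m \right)} = m$
$C = -4$ ($C = \left(0 + 3\right) - 7 = 3 - 7 = -4$)
$C - 243 = -4 - 243 = -247$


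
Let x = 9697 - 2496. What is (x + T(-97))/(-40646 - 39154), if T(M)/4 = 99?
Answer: -7597/79800 ≈ -0.095201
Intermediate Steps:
x = 7201
T(M) = 396 (T(M) = 4*99 = 396)
(x + T(-97))/(-40646 - 39154) = (7201 + 396)/(-40646 - 39154) = 7597/(-79800) = 7597*(-1/79800) = -7597/79800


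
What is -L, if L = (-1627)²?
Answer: -2647129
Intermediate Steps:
L = 2647129
-L = -1*2647129 = -2647129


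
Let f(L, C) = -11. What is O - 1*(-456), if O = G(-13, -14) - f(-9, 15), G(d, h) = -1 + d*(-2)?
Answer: 492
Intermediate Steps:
G(d, h) = -1 - 2*d
O = 36 (O = (-1 - 2*(-13)) - 1*(-11) = (-1 + 26) + 11 = 25 + 11 = 36)
O - 1*(-456) = 36 - 1*(-456) = 36 + 456 = 492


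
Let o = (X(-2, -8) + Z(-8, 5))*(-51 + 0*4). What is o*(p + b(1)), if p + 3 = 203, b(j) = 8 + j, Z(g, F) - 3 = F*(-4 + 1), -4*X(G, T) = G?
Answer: 245157/2 ≈ 1.2258e+5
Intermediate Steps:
X(G, T) = -G/4
Z(g, F) = 3 - 3*F (Z(g, F) = 3 + F*(-4 + 1) = 3 + F*(-3) = 3 - 3*F)
p = 200 (p = -3 + 203 = 200)
o = 1173/2 (o = (-¼*(-2) + (3 - 3*5))*(-51 + 0*4) = (½ + (3 - 15))*(-51 + 0) = (½ - 12)*(-51) = -23/2*(-51) = 1173/2 ≈ 586.50)
o*(p + b(1)) = 1173*(200 + (8 + 1))/2 = 1173*(200 + 9)/2 = (1173/2)*209 = 245157/2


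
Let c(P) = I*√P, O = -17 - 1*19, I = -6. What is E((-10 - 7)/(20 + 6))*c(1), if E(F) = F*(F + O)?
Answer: -48603/338 ≈ -143.80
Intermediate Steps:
O = -36 (O = -17 - 19 = -36)
E(F) = F*(-36 + F) (E(F) = F*(F - 36) = F*(-36 + F))
c(P) = -6*√P
E((-10 - 7)/(20 + 6))*c(1) = (((-10 - 7)/(20 + 6))*(-36 + (-10 - 7)/(20 + 6)))*(-6*√1) = ((-17/26)*(-36 - 17/26))*(-6*1) = ((-17*1/26)*(-36 - 17*1/26))*(-6) = -17*(-36 - 17/26)/26*(-6) = -17/26*(-953/26)*(-6) = (16201/676)*(-6) = -48603/338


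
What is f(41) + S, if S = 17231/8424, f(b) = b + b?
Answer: 707999/8424 ≈ 84.045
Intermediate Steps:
f(b) = 2*b
S = 17231/8424 (S = 17231*(1/8424) = 17231/8424 ≈ 2.0455)
f(41) + S = 2*41 + 17231/8424 = 82 + 17231/8424 = 707999/8424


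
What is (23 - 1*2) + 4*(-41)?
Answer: -143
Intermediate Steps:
(23 - 1*2) + 4*(-41) = (23 - 2) - 164 = 21 - 164 = -143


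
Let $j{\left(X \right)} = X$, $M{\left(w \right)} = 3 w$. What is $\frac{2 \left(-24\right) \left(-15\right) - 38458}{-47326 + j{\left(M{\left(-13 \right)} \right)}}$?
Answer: $\frac{37738}{47365} \approx 0.79675$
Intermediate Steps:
$\frac{2 \left(-24\right) \left(-15\right) - 38458}{-47326 + j{\left(M{\left(-13 \right)} \right)}} = \frac{2 \left(-24\right) \left(-15\right) - 38458}{-47326 + 3 \left(-13\right)} = \frac{\left(-48\right) \left(-15\right) - 38458}{-47326 - 39} = \frac{720 - 38458}{-47365} = \left(-37738\right) \left(- \frac{1}{47365}\right) = \frac{37738}{47365}$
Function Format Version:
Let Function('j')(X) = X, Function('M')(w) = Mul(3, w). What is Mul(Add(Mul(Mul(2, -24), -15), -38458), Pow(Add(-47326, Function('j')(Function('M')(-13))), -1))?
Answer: Rational(37738, 47365) ≈ 0.79675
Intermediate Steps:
Mul(Add(Mul(Mul(2, -24), -15), -38458), Pow(Add(-47326, Function('j')(Function('M')(-13))), -1)) = Mul(Add(Mul(Mul(2, -24), -15), -38458), Pow(Add(-47326, Mul(3, -13)), -1)) = Mul(Add(Mul(-48, -15), -38458), Pow(Add(-47326, -39), -1)) = Mul(Add(720, -38458), Pow(-47365, -1)) = Mul(-37738, Rational(-1, 47365)) = Rational(37738, 47365)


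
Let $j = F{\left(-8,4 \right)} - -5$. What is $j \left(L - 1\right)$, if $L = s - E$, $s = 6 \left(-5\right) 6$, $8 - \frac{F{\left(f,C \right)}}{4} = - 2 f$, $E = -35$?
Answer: $3942$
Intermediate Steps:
$F{\left(f,C \right)} = 32 + 8 f$ ($F{\left(f,C \right)} = 32 - 4 \left(- 2 f\right) = 32 + 8 f$)
$s = -180$ ($s = \left(-30\right) 6 = -180$)
$j = -27$ ($j = \left(32 + 8 \left(-8\right)\right) - -5 = \left(32 - 64\right) + 5 = -32 + 5 = -27$)
$L = -145$ ($L = -180 - -35 = -180 + 35 = -145$)
$j \left(L - 1\right) = - 27 \left(-145 - 1\right) = \left(-27\right) \left(-146\right) = 3942$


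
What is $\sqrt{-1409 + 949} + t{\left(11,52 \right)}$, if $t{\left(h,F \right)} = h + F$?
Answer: $63 + 2 i \sqrt{115} \approx 63.0 + 21.448 i$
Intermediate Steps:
$t{\left(h,F \right)} = F + h$
$\sqrt{-1409 + 949} + t{\left(11,52 \right)} = \sqrt{-1409 + 949} + \left(52 + 11\right) = \sqrt{-460} + 63 = 2 i \sqrt{115} + 63 = 63 + 2 i \sqrt{115}$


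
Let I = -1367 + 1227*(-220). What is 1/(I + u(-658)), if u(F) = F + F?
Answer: -1/272623 ≈ -3.6681e-6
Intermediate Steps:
u(F) = 2*F
I = -271307 (I = -1367 - 269940 = -271307)
1/(I + u(-658)) = 1/(-271307 + 2*(-658)) = 1/(-271307 - 1316) = 1/(-272623) = -1/272623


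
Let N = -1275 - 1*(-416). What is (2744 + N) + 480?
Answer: 2365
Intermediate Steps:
N = -859 (N = -1275 + 416 = -859)
(2744 + N) + 480 = (2744 - 859) + 480 = 1885 + 480 = 2365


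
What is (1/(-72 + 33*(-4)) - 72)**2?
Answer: 215766721/41616 ≈ 5184.7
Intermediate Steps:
(1/(-72 + 33*(-4)) - 72)**2 = (1/(-72 - 132) - 72)**2 = (1/(-204) - 72)**2 = (-1/204 - 72)**2 = (-14689/204)**2 = 215766721/41616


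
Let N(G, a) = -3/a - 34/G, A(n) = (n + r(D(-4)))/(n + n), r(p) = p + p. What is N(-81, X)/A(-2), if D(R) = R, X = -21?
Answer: 638/2835 ≈ 0.22504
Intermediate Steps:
r(p) = 2*p
A(n) = (-8 + n)/(2*n) (A(n) = (n + 2*(-4))/(n + n) = (n - 8)/((2*n)) = (-8 + n)*(1/(2*n)) = (-8 + n)/(2*n))
N(G, a) = -34/G - 3/a
N(-81, X)/A(-2) = (-34/(-81) - 3/(-21))/(((1/2)*(-8 - 2)/(-2))) = (-34*(-1/81) - 3*(-1/21))/(((1/2)*(-1/2)*(-10))) = (34/81 + 1/7)/(5/2) = (319/567)*(2/5) = 638/2835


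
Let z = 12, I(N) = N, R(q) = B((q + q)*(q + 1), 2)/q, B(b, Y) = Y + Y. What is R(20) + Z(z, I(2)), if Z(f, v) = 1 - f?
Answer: -54/5 ≈ -10.800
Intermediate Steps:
B(b, Y) = 2*Y
R(q) = 4/q (R(q) = (2*2)/q = 4/q)
R(20) + Z(z, I(2)) = 4/20 + (1 - 1*12) = 4*(1/20) + (1 - 12) = 1/5 - 11 = -54/5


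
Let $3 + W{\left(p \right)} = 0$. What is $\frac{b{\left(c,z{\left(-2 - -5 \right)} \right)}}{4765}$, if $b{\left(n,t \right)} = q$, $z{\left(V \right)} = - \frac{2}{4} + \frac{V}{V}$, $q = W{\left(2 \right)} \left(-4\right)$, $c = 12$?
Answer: $\frac{12}{4765} \approx 0.0025184$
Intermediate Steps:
$W{\left(p \right)} = -3$ ($W{\left(p \right)} = -3 + 0 = -3$)
$q = 12$ ($q = \left(-3\right) \left(-4\right) = 12$)
$z{\left(V \right)} = \frac{1}{2}$ ($z{\left(V \right)} = \left(-2\right) \frac{1}{4} + 1 = - \frac{1}{2} + 1 = \frac{1}{2}$)
$b{\left(n,t \right)} = 12$
$\frac{b{\left(c,z{\left(-2 - -5 \right)} \right)}}{4765} = \frac{12}{4765}$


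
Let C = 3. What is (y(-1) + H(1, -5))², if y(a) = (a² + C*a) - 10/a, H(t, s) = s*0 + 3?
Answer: 121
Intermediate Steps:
H(t, s) = 3 (H(t, s) = 0 + 3 = 3)
y(a) = a² - 10/a + 3*a (y(a) = (a² + 3*a) - 10/a = a² - 10/a + 3*a)
(y(-1) + H(1, -5))² = ((-10 + (-1)²*(3 - 1))/(-1) + 3)² = (-(-10 + 1*2) + 3)² = (-(-10 + 2) + 3)² = (-1*(-8) + 3)² = (8 + 3)² = 11² = 121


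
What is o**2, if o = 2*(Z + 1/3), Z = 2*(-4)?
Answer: 2116/9 ≈ 235.11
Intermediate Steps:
Z = -8
o = -46/3 (o = 2*(-8 + 1/3) = 2*(-23/3) = -46/3 ≈ -15.333)
o**2 = (-46/3)**2 = 2116/9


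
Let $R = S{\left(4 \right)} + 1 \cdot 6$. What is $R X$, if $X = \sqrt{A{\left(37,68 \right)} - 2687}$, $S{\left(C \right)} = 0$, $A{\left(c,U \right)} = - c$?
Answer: $12 i \sqrt{681} \approx 313.15 i$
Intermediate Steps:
$X = 2 i \sqrt{681}$ ($X = \sqrt{\left(-1\right) 37 - 2687} = \sqrt{-37 - 2687} = \sqrt{-2724} = 2 i \sqrt{681} \approx 52.192 i$)
$R = 6$ ($R = 0 + 1 \cdot 6 = 0 + 6 = 6$)
$R X = 6 \cdot 2 i \sqrt{681} = 12 i \sqrt{681}$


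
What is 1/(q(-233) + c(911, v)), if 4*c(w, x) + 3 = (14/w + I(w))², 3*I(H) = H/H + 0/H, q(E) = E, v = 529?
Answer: -14938578/3491438503 ≈ -0.0042786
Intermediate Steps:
I(H) = ⅓ (I(H) = (H/H + 0/H)/3 = (1 + 0)/3 = (⅓)*1 = ⅓)
c(w, x) = -¾ + (⅓ + 14/w)²/4 (c(w, x) = -¾ + (14/w + ⅓)²/4 = -¾ + (⅓ + 14/w)²/4)
1/(q(-233) + c(911, v)) = 1/(-233 + (-¾ + (1/36)*(42 + 911)²/911²)) = 1/(-233 + (-¾ + (1/36)*(1/829921)*953²)) = 1/(-233 + (-¾ + (1/36)*(1/829921)*908209)) = 1/(-233 + (-¾ + 908209/29877156)) = 1/(-233 - 10749829/14938578) = 1/(-3491438503/14938578) = -14938578/3491438503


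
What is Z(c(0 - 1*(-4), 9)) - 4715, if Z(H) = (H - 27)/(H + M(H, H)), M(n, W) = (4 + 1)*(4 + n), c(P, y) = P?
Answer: -207483/44 ≈ -4715.5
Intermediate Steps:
M(n, W) = 20 + 5*n (M(n, W) = 5*(4 + n) = 20 + 5*n)
Z(H) = (-27 + H)/(20 + 6*H) (Z(H) = (H - 27)/(H + (20 + 5*H)) = (-27 + H)/(20 + 6*H))
Z(c(0 - 1*(-4), 9)) - 4715 = (-27 + (0 - 1*(-4)))/(2*(10 + 3*(0 - 1*(-4)))) - 4715 = (-27 + (0 + 4))/(2*(10 + 3*(0 + 4))) - 4715 = (-27 + 4)/(2*(10 + 3*4)) - 4715 = (½)*(-23)/(10 + 12) - 4715 = (½)*(-23)/22 - 4715 = (½)*(1/22)*(-23) - 4715 = -23/44 - 4715 = -207483/44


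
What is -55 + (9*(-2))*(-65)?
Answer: 1115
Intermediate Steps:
-55 + (9*(-2))*(-65) = -55 - 18*(-65) = -55 + 1170 = 1115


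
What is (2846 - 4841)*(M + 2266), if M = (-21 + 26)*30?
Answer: -4819920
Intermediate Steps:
M = 150 (M = 5*30 = 150)
(2846 - 4841)*(M + 2266) = (2846 - 4841)*(150 + 2266) = -1995*2416 = -4819920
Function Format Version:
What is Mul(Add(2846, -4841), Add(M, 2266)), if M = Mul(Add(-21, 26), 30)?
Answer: -4819920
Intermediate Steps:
M = 150 (M = Mul(5, 30) = 150)
Mul(Add(2846, -4841), Add(M, 2266)) = Mul(Add(2846, -4841), Add(150, 2266)) = Mul(-1995, 2416) = -4819920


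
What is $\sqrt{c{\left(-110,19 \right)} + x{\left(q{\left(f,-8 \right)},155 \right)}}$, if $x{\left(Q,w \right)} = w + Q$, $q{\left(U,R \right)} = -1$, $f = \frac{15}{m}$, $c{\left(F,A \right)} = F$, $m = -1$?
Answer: $2 \sqrt{11} \approx 6.6332$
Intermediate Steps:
$f = -15$ ($f = \frac{15}{-1} = 15 \left(-1\right) = -15$)
$x{\left(Q,w \right)} = Q + w$
$\sqrt{c{\left(-110,19 \right)} + x{\left(q{\left(f,-8 \right)},155 \right)}} = \sqrt{-110 + \left(-1 + 155\right)} = \sqrt{-110 + 154} = \sqrt{44} = 2 \sqrt{11}$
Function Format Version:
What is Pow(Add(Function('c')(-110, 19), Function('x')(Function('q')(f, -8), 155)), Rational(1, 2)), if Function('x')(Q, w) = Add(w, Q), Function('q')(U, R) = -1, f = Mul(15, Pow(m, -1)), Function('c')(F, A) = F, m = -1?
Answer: Mul(2, Pow(11, Rational(1, 2))) ≈ 6.6332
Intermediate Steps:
f = -15 (f = Mul(15, Pow(-1, -1)) = Mul(15, -1) = -15)
Function('x')(Q, w) = Add(Q, w)
Pow(Add(Function('c')(-110, 19), Function('x')(Function('q')(f, -8), 155)), Rational(1, 2)) = Pow(Add(-110, Add(-1, 155)), Rational(1, 2)) = Pow(Add(-110, 154), Rational(1, 2)) = Pow(44, Rational(1, 2)) = Mul(2, Pow(11, Rational(1, 2)))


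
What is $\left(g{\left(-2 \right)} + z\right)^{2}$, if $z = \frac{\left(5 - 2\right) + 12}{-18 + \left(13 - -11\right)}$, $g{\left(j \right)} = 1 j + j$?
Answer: $\frac{9}{4} \approx 2.25$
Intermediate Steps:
$g{\left(j \right)} = 2 j$ ($g{\left(j \right)} = j + j = 2 j$)
$z = \frac{5}{2}$ ($z = \frac{3 + 12}{-18 + \left(13 + 11\right)} = \frac{15}{-18 + 24} = \frac{15}{6} = 15 \cdot \frac{1}{6} = \frac{5}{2} \approx 2.5$)
$\left(g{\left(-2 \right)} + z\right)^{2} = \left(2 \left(-2\right) + \frac{5}{2}\right)^{2} = \left(-4 + \frac{5}{2}\right)^{2} = \left(- \frac{3}{2}\right)^{2} = \frac{9}{4}$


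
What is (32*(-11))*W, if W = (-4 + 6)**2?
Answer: -1408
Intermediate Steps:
W = 4 (W = 2**2 = 4)
(32*(-11))*W = (32*(-11))*4 = -352*4 = -1408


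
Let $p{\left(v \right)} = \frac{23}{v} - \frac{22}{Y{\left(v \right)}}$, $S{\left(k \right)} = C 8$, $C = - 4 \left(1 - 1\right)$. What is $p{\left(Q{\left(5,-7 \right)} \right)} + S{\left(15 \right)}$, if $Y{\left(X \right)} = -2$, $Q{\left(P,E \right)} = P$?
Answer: $\frac{78}{5} \approx 15.6$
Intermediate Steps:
$C = 0$ ($C = \left(-4\right) 0 = 0$)
$S{\left(k \right)} = 0$ ($S{\left(k \right)} = 0 \cdot 8 = 0$)
$p{\left(v \right)} = 11 + \frac{23}{v}$ ($p{\left(v \right)} = \frac{23}{v} - \frac{22}{-2} = \frac{23}{v} - -11 = \frac{23}{v} + 11 = 11 + \frac{23}{v}$)
$p{\left(Q{\left(5,-7 \right)} \right)} + S{\left(15 \right)} = \left(11 + \frac{23}{5}\right) + 0 = \frac{78}{5} + 0 = \frac{78}{5}$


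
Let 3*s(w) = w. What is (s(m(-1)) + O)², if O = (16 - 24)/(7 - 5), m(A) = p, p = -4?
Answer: 256/9 ≈ 28.444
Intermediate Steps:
m(A) = -4
O = -4 (O = -8/2 = -8*½ = -4)
s(w) = w/3
(s(m(-1)) + O)² = ((⅓)*(-4) - 4)² = (-4/3 - 4)² = (-16/3)² = 256/9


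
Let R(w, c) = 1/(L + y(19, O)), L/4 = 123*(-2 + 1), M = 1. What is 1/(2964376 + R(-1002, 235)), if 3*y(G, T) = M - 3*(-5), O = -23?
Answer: 1460/4327988957 ≈ 3.3734e-7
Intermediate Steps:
y(G, T) = 16/3 (y(G, T) = (1 - 3*(-5))/3 = (1 + 15)/3 = (1/3)*16 = 16/3)
L = -492 (L = 4*(123*(-2 + 1)) = 4*(123*(-1)) = 4*(-123) = -492)
R(w, c) = -3/1460 (R(w, c) = 1/(-492 + 16/3) = 1/(-1460/3) = -3/1460)
1/(2964376 + R(-1002, 235)) = 1/(2964376 - 3/1460) = 1/(4327988957/1460) = 1460/4327988957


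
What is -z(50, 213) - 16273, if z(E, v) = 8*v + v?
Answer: -18190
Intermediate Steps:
z(E, v) = 9*v
-z(50, 213) - 16273 = -9*213 - 16273 = -1*1917 - 16273 = -1917 - 16273 = -18190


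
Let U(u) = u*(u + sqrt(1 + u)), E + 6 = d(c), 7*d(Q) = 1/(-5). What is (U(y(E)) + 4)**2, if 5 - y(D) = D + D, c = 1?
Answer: 138427960561/1500625 + 862805892*sqrt(5530)/1500625 ≈ 1.3500e+5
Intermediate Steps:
d(Q) = -1/35 (d(Q) = (1/7)/(-5) = (1/7)*(-1/5) = -1/35)
E = -211/35 (E = -6 - 1/35 = -211/35 ≈ -6.0286)
y(D) = 5 - 2*D (y(D) = 5 - (D + D) = 5 - 2*D)
(U(y(E)) + 4)**2 = ((5 - 2*(-211/35))*((5 - 2*(-211/35)) + sqrt(1 + (5 - 2*(-211/35)))) + 4)**2 = ((5 + 422/35)*((5 + 422/35) + sqrt(1 + (5 + 422/35))) + 4)**2 = (597*(597/35 + sqrt(1 + 597/35))/35 + 4)**2 = (597*(597/35 + sqrt(632/35))/35 + 4)**2 = (597*(597/35 + 2*sqrt(5530)/35)/35 + 4)**2 = ((356409/1225 + 1194*sqrt(5530)/1225) + 4)**2 = (361309/1225 + 1194*sqrt(5530)/1225)**2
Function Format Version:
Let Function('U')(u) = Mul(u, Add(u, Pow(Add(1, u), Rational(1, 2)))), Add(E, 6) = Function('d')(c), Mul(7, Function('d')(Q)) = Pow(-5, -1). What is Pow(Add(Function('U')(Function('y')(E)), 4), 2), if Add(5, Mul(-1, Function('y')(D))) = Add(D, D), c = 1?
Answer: Add(Rational(138427960561, 1500625), Mul(Rational(862805892, 1500625), Pow(5530, Rational(1, 2)))) ≈ 1.3500e+5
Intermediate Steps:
Function('d')(Q) = Rational(-1, 35) (Function('d')(Q) = Mul(Rational(1, 7), Pow(-5, -1)) = Mul(Rational(1, 7), Rational(-1, 5)) = Rational(-1, 35))
E = Rational(-211, 35) (E = Add(-6, Rational(-1, 35)) = Rational(-211, 35) ≈ -6.0286)
Function('y')(D) = Add(5, Mul(-2, D)) (Function('y')(D) = Add(5, Mul(-1, Add(D, D))) = Add(5, Mul(-1, Mul(2, D))) = Add(5, Mul(-2, D)))
Pow(Add(Function('U')(Function('y')(E)), 4), 2) = Pow(Add(Mul(Add(5, Mul(-2, Rational(-211, 35))), Add(Add(5, Mul(-2, Rational(-211, 35))), Pow(Add(1, Add(5, Mul(-2, Rational(-211, 35)))), Rational(1, 2)))), 4), 2) = Pow(Add(Mul(Add(5, Rational(422, 35)), Add(Add(5, Rational(422, 35)), Pow(Add(1, Add(5, Rational(422, 35))), Rational(1, 2)))), 4), 2) = Pow(Add(Mul(Rational(597, 35), Add(Rational(597, 35), Pow(Add(1, Rational(597, 35)), Rational(1, 2)))), 4), 2) = Pow(Add(Mul(Rational(597, 35), Add(Rational(597, 35), Pow(Rational(632, 35), Rational(1, 2)))), 4), 2) = Pow(Add(Mul(Rational(597, 35), Add(Rational(597, 35), Mul(Rational(2, 35), Pow(5530, Rational(1, 2))))), 4), 2) = Pow(Add(Add(Rational(356409, 1225), Mul(Rational(1194, 1225), Pow(5530, Rational(1, 2)))), 4), 2) = Pow(Add(Rational(361309, 1225), Mul(Rational(1194, 1225), Pow(5530, Rational(1, 2)))), 2)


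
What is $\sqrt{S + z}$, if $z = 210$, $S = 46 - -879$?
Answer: $\sqrt{1135} \approx 33.69$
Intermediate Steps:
$S = 925$ ($S = 46 + 879 = 925$)
$\sqrt{S + z} = \sqrt{925 + 210} = \sqrt{1135}$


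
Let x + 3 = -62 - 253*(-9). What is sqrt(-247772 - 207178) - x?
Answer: -2212 + 15*I*sqrt(2022) ≈ -2212.0 + 674.5*I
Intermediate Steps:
x = 2212 (x = -3 + (-62 - 253*(-9)) = -3 + (-62 + 2277) = -3 + 2215 = 2212)
sqrt(-247772 - 207178) - x = sqrt(-247772 - 207178) - 1*2212 = sqrt(-454950) - 2212 = 15*I*sqrt(2022) - 2212 = -2212 + 15*I*sqrt(2022)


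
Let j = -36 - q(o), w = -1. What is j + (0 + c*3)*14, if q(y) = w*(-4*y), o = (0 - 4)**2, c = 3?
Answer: 26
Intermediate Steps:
o = 16 (o = (-4)**2 = 16)
q(y) = 4*y (q(y) = -(-4)*y = 4*y)
j = -100 (j = -36 - 4*16 = -36 - 1*64 = -36 - 64 = -100)
j + (0 + c*3)*14 = -100 + (0 + 3*3)*14 = -100 + (0 + 9)*14 = -100 + 9*14 = -100 + 126 = 26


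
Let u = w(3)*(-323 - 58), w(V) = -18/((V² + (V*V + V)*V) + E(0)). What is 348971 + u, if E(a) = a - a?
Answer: 1745617/5 ≈ 3.4912e+5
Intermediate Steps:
E(a) = 0
w(V) = -18/(V² + V*(V + V²)) (w(V) = -18/((V² + (V*V + V)*V) + 0) = -18/((V² + (V² + V)*V) + 0) = -18/((V² + (V + V²)*V) + 0) = -18/((V² + V*(V + V²)) + 0) = -18/(V² + V*(V + V²)))
u = 762/5 (u = (-18/(3²*(2 + 3)))*(-323 - 58) = -18*⅑/5*(-381) = -18*⅑*⅕*(-381) = -⅖*(-381) = 762/5 ≈ 152.40)
348971 + u = 348971 + 762/5 = 1745617/5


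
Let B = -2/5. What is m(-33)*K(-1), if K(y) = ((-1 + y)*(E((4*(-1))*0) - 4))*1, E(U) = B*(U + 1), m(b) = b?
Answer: -1452/5 ≈ -290.40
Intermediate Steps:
B = -⅖ (B = -2*⅕ = -⅖ ≈ -0.40000)
E(U) = -⅖ - 2*U/5 (E(U) = -2*(U + 1)/5 = -2*(1 + U)/5 = -⅖ - 2*U/5)
K(y) = 22/5 - 22*y/5 (K(y) = ((-1 + y)*((-⅖ - 2*4*(-1)*0/5) - 4))*1 = ((-1 + y)*((-⅖ - (-8)*0/5) - 4))*1 = ((-1 + y)*((-⅖ - ⅖*0) - 4))*1 = ((-1 + y)*((-⅖ + 0) - 4))*1 = ((-1 + y)*(-⅖ - 4))*1 = ((-1 + y)*(-22/5))*1 = (22/5 - 22*y/5)*1 = 22/5 - 22*y/5)
m(-33)*K(-1) = -33*(22/5 - 22/5*(-1)) = -33*(22/5 + 22/5) = -33*44/5 = -1452/5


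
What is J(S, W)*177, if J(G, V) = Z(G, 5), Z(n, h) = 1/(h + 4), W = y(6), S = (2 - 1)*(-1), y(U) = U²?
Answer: 59/3 ≈ 19.667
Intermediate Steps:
S = -1 (S = 1*(-1) = -1)
W = 36 (W = 6² = 36)
Z(n, h) = 1/(4 + h)
J(G, V) = ⅑ (J(G, V) = 1/(4 + 5) = 1/9 = ⅑)
J(S, W)*177 = (⅑)*177 = 59/3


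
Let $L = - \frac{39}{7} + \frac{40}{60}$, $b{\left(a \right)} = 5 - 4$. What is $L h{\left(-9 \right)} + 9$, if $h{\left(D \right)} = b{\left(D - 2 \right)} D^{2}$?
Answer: $- \frac{2718}{7} \approx -388.29$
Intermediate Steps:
$b{\left(a \right)} = 1$ ($b{\left(a \right)} = 5 - 4 = 1$)
$h{\left(D \right)} = D^{2}$ ($h{\left(D \right)} = 1 D^{2} = D^{2}$)
$L = - \frac{103}{21}$ ($L = \left(-39\right) \frac{1}{7} + 40 \cdot \frac{1}{60} = - \frac{39}{7} + \frac{2}{3} = - \frac{103}{21} \approx -4.9048$)
$L h{\left(-9 \right)} + 9 = - \frac{103 \left(-9\right)^{2}}{21} + 9 = \left(- \frac{103}{21}\right) 81 + 9 = - \frac{2781}{7} + 9 = - \frac{2718}{7}$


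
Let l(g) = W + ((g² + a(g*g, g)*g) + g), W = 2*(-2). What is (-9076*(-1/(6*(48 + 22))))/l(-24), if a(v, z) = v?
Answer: -2269/1393980 ≈ -0.0016277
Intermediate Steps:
W = -4
l(g) = -4 + g + g² + g³ (l(g) = -4 + ((g² + (g*g)*g) + g) = -4 + ((g² + g²*g) + g) = -4 + ((g² + g³) + g) = -4 + (g + g² + g³) = -4 + g + g² + g³)
(-9076*(-1/(6*(48 + 22))))/l(-24) = (-9076*(-1/(6*(48 + 22))))/(-4 - 24 + (-24)² + (-24)³) = (-9076/((-6*70)))/(-4 - 24 + 576 - 13824) = -9076/(-420)/(-13276) = -9076*(-1/420)*(-1/13276) = (2269/105)*(-1/13276) = -2269/1393980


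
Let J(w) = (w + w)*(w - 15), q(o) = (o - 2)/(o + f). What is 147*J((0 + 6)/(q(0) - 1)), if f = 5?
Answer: 24300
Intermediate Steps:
q(o) = (-2 + o)/(5 + o) (q(o) = (o - 2)/(o + 5) = (-2 + o)/(5 + o))
J(w) = 2*w*(-15 + w) (J(w) = (2*w)*(-15 + w) = 2*w*(-15 + w))
147*J((0 + 6)/(q(0) - 1)) = 147*(2*((0 + 6)/((-2 + 0)/(5 + 0) - 1))*(-15 + (0 + 6)/((-2 + 0)/(5 + 0) - 1))) = 147*(2*(6/(-2/5 - 1))*(-15 + 6/(-2/5 - 1))) = 147*(2*(6/(-7/5))*(-15 + 6/(-7/5))) = 147*(2*(6*(-5/7))*(-15 + 6*(-5/7))) = 147*(2*(-30/7)*(-15 - 30/7)) = 147*(2*(-30/7)*(-135/7)) = 147*(8100/49) = 24300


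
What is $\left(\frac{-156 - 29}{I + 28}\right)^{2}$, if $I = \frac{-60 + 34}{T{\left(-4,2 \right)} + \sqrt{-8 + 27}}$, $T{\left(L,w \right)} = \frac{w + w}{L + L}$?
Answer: $\frac{2352866075}{44195904} + \frac{3559400 \sqrt{19}}{690561} \approx 75.705$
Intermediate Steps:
$T{\left(L,w \right)} = \frac{w}{L}$ ($T{\left(L,w \right)} = \frac{2 w}{2 L} = 2 w \frac{1}{2 L} = \frac{w}{L}$)
$I = - \frac{26}{- \frac{1}{2} + \sqrt{19}}$ ($I = \frac{-60 + 34}{\frac{2}{-4} + \sqrt{-8 + 27}} = - \frac{26}{2 \left(- \frac{1}{4}\right) + \sqrt{19}} = - \frac{26}{- \frac{1}{2} + \sqrt{19}} \approx -6.7377$)
$\left(\frac{-156 - 29}{I + 28}\right)^{2} = \left(\frac{-156 - 29}{\left(- \frac{52}{75} - \frac{104 \sqrt{19}}{75}\right) + 28}\right)^{2} = \left(- \frac{185}{\frac{2048}{75} - \frac{104 \sqrt{19}}{75}}\right)^{2} = \frac{34225}{\left(\frac{2048}{75} - \frac{104 \sqrt{19}}{75}\right)^{2}}$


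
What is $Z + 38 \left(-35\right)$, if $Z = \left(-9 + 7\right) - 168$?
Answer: $-1500$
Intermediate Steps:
$Z = -170$ ($Z = -2 - 168 = -170$)
$Z + 38 \left(-35\right) = -170 + 38 \left(-35\right) = -170 - 1330 = -1500$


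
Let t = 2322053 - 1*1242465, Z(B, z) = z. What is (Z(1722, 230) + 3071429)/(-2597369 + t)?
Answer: -3071659/1517781 ≈ -2.0238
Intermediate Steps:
t = 1079588 (t = 2322053 - 1242465 = 1079588)
(Z(1722, 230) + 3071429)/(-2597369 + t) = (230 + 3071429)/(-2597369 + 1079588) = 3071659/(-1517781) = 3071659*(-1/1517781) = -3071659/1517781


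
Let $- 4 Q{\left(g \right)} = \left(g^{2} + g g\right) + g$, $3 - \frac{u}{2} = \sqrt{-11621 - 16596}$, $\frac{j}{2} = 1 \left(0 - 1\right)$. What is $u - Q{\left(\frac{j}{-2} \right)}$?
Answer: $\frac{27}{4} - 2 i \sqrt{28217} \approx 6.75 - 335.96 i$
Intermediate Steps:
$j = -2$ ($j = 2 \cdot 1 \left(0 - 1\right) = 2 \cdot 1 \left(-1\right) = 2 \left(-1\right) = -2$)
$u = 6 - 2 i \sqrt{28217}$ ($u = 6 - 2 \sqrt{-11621 - 16596} = 6 - 2 \sqrt{-28217} = 6 - 2 i \sqrt{28217} \approx 6.0 - 335.96 i$)
$Q{\left(g \right)} = - \frac{g^{2}}{2} - \frac{g}{4}$ ($Q{\left(g \right)} = - \frac{\left(g^{2} + g g\right) + g}{4} = - \frac{\left(g^{2} + g^{2}\right) + g}{4} = - \frac{2 g^{2} + g}{4} = - \frac{g + 2 g^{2}}{4} = - \frac{g^{2}}{2} - \frac{g}{4}$)
$u - Q{\left(\frac{j}{-2} \right)} = \left(6 - 2 i \sqrt{28217}\right) - - \frac{- \frac{2}{-2} \left(1 + 2 \left(- \frac{2}{-2}\right)\right)}{4} = \left(6 - 2 i \sqrt{28217}\right) - - \frac{\left(-2\right) \left(- \frac{1}{2}\right) \left(1 + 2 \left(\left(-2\right) \left(- \frac{1}{2}\right)\right)\right)}{4} = \left(6 - 2 i \sqrt{28217}\right) - \left(- \frac{1}{4}\right) 1 \left(1 + 2 \cdot 1\right) = \left(6 - 2 i \sqrt{28217}\right) - \left(- \frac{1}{4}\right) 1 \left(1 + 2\right) = \left(6 - 2 i \sqrt{28217}\right) - \left(- \frac{1}{4}\right) 1 \cdot 3 = \left(6 - 2 i \sqrt{28217}\right) - - \frac{3}{4} = \left(6 - 2 i \sqrt{28217}\right) + \frac{3}{4} = \frac{27}{4} - 2 i \sqrt{28217}$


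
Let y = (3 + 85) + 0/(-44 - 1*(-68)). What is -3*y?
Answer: -264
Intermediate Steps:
y = 88 (y = 88 + 0/(-44 + 68) = 88 + 0/24 = 88 + 0*(1/24) = 88 + 0 = 88)
-3*y = -3*88 = -264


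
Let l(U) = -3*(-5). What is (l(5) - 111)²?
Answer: 9216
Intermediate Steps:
l(U) = 15
(l(5) - 111)² = (15 - 111)² = (-96)² = 9216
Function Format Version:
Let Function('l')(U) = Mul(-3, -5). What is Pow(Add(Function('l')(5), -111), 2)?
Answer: 9216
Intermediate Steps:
Function('l')(U) = 15
Pow(Add(Function('l')(5), -111), 2) = Pow(Add(15, -111), 2) = Pow(-96, 2) = 9216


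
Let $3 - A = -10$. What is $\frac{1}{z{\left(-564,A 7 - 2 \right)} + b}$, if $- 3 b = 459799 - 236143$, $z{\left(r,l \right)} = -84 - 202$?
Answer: $- \frac{1}{74838} \approx -1.3362 \cdot 10^{-5}$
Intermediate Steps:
$A = 13$ ($A = 3 - -10 = 3 + 10 = 13$)
$z{\left(r,l \right)} = -286$
$b = -74552$ ($b = - \frac{459799 - 236143}{3} = \left(- \frac{1}{3}\right) 223656 = -74552$)
$\frac{1}{z{\left(-564,A 7 - 2 \right)} + b} = \frac{1}{-286 - 74552} = \frac{1}{-74838} = - \frac{1}{74838}$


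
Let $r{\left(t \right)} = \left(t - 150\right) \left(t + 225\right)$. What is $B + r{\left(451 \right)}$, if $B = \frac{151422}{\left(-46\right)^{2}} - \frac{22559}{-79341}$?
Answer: $\frac{17086371550201}{83942778} \approx 2.0355 \cdot 10^{5}$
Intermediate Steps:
$r{\left(t \right)} = \left(-150 + t\right) \left(225 + t\right)$
$B = \frac{6030853873}{83942778}$ ($B = \frac{151422}{2116} - - \frac{22559}{79341} = 151422 \cdot \frac{1}{2116} + \frac{22559}{79341} = \frac{75711}{1058} + \frac{22559}{79341} = \frac{6030853873}{83942778} \approx 71.845$)
$B + r{\left(451 \right)} = \frac{6030853873}{83942778} + \left(-33750 + 451^{2} + 75 \cdot 451\right) = \frac{6030853873}{83942778} + \left(-33750 + 203401 + 33825\right) = \frac{6030853873}{83942778} + 203476 = \frac{17086371550201}{83942778}$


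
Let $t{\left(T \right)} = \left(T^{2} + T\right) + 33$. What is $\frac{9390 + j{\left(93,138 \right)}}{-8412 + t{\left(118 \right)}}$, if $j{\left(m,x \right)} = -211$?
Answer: $\frac{9179}{5663} \approx 1.6209$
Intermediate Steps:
$t{\left(T \right)} = 33 + T + T^{2}$ ($t{\left(T \right)} = \left(T + T^{2}\right) + 33 = 33 + T + T^{2}$)
$\frac{9390 + j{\left(93,138 \right)}}{-8412 + t{\left(118 \right)}} = \frac{9390 - 211}{-8412 + \left(33 + 118 + 118^{2}\right)} = \frac{9179}{-8412 + \left(33 + 118 + 13924\right)} = \frac{9179}{-8412 + 14075} = \frac{9179}{5663}$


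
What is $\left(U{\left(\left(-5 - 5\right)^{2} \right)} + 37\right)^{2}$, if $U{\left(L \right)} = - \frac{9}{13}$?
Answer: $\frac{222784}{169} \approx 1318.2$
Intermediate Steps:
$U{\left(L \right)} = - \frac{9}{13}$ ($U{\left(L \right)} = \left(-9\right) \frac{1}{13} = - \frac{9}{13}$)
$\left(U{\left(\left(-5 - 5\right)^{2} \right)} + 37\right)^{2} = \left(- \frac{9}{13} + 37\right)^{2} = \left(\frac{472}{13}\right)^{2} = \frac{222784}{169}$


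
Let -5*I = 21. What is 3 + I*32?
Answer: -657/5 ≈ -131.40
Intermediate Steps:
I = -21/5 (I = -⅕*21 = -21/5 ≈ -4.2000)
3 + I*32 = 3 - 21/5*32 = 3 - 672/5 = -657/5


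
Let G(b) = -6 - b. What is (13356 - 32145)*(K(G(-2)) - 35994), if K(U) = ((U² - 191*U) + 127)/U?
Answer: 2722206687/4 ≈ 6.8055e+8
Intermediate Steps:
K(U) = (127 + U² - 191*U)/U
(13356 - 32145)*(K(G(-2)) - 35994) = (13356 - 32145)*((-191 + (-6 - 1*(-2)) + 127/(-6 - 1*(-2))) - 35994) = -18789*((-191 + (-6 + 2) + 127/(-6 + 2)) - 35994) = -18789*((-191 - 4 + 127/(-4)) - 35994) = -18789*((-191 - 4 + 127*(-¼)) - 35994) = -18789*((-191 - 4 - 127/4) - 35994) = -18789*(-907/4 - 35994) = -18789*(-144883/4) = 2722206687/4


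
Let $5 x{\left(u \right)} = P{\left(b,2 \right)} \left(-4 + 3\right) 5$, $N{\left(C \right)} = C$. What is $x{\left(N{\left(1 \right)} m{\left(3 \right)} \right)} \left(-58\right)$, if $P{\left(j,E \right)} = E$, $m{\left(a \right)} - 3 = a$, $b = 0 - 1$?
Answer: $116$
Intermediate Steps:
$b = -1$ ($b = 0 - 1 = -1$)
$m{\left(a \right)} = 3 + a$
$x{\left(u \right)} = -2$ ($x{\left(u \right)} = \frac{2 \left(-4 + 3\right) 5}{5} = \frac{2 \left(-1\right) 5}{5} = \frac{\left(-2\right) 5}{5} = \frac{1}{5} \left(-10\right) = -2$)
$x{\left(N{\left(1 \right)} m{\left(3 \right)} \right)} \left(-58\right) = \left(-2\right) \left(-58\right) = 116$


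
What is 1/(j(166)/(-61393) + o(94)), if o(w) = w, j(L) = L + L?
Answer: 61393/5770610 ≈ 0.010639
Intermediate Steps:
j(L) = 2*L
1/(j(166)/(-61393) + o(94)) = 1/((2*166)/(-61393) + 94) = 1/(332*(-1/61393) + 94) = 1/(-332/61393 + 94) = 1/(5770610/61393) = 61393/5770610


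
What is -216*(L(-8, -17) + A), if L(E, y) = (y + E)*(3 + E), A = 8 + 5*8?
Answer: -37368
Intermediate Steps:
A = 48 (A = 8 + 40 = 48)
L(E, y) = (3 + E)*(E + y) (L(E, y) = (E + y)*(3 + E) = (3 + E)*(E + y))
-216*(L(-8, -17) + A) = -216*(((-8)² + 3*(-8) + 3*(-17) - 8*(-17)) + 48) = -216*((64 - 24 - 51 + 136) + 48) = -216*(125 + 48) = -216*173 = -37368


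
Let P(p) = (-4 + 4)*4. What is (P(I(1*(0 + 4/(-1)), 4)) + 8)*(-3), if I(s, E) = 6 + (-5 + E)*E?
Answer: -24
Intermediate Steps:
I(s, E) = 6 + E*(-5 + E)
P(p) = 0 (P(p) = 0*4 = 0)
(P(I(1*(0 + 4/(-1)), 4)) + 8)*(-3) = (0 + 8)*(-3) = 8*(-3) = -24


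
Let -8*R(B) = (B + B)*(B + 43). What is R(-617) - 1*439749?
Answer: -1056577/2 ≈ -5.2829e+5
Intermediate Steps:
R(B) = -B*(43 + B)/4 (R(B) = -(B + B)*(B + 43)/8 = -2*B*(43 + B)/8 = -B*(43 + B)/4)
R(-617) - 1*439749 = -¼*(-617)*(43 - 617) - 1*439749 = -¼*(-617)*(-574) - 439749 = -177079/2 - 439749 = -1056577/2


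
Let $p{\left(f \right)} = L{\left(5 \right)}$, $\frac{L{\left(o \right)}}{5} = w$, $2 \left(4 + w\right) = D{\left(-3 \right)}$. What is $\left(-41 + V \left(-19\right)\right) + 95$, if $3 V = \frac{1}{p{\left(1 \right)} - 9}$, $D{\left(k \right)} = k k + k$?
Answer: $\frac{2287}{42} \approx 54.452$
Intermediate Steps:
$D{\left(k \right)} = k + k^{2}$ ($D{\left(k \right)} = k^{2} + k = k + k^{2}$)
$w = -1$ ($w = -4 + \frac{\left(-3\right) \left(1 - 3\right)}{2} = -4 + \frac{\left(-3\right) \left(-2\right)}{2} = -4 + \frac{1}{2} \cdot 6 = -4 + 3 = -1$)
$L{\left(o \right)} = -5$ ($L{\left(o \right)} = 5 \left(-1\right) = -5$)
$p{\left(f \right)} = -5$
$V = - \frac{1}{42}$ ($V = \frac{1}{3 \left(-5 - 9\right)} = \frac{1}{3 \left(-14\right)} = \frac{1}{3} \left(- \frac{1}{14}\right) = - \frac{1}{42} \approx -0.02381$)
$\left(-41 + V \left(-19\right)\right) + 95 = \left(-41 - - \frac{19}{42}\right) + 95 = \left(-41 + \frac{19}{42}\right) + 95 = - \frac{1703}{42} + 95 = \frac{2287}{42}$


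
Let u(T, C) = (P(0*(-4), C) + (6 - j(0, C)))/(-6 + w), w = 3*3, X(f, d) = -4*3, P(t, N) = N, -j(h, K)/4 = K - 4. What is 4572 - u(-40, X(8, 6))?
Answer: 13786/3 ≈ 4595.3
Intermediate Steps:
j(h, K) = 16 - 4*K (j(h, K) = -4*(K - 4) = -4*(-4 + K) = 16 - 4*K)
X(f, d) = -12
w = 9
u(T, C) = -10/3 + 5*C/3 (u(T, C) = (C + (6 - (16 - 4*C)))/(-6 + 9) = (C + (6 + (-16 + 4*C)))/3 = (C + (-10 + 4*C))*(⅓) = (-10 + 5*C)*(⅓) = -10/3 + 5*C/3)
4572 - u(-40, X(8, 6)) = 4572 - (-10/3 + (5/3)*(-12)) = 4572 - (-10/3 - 20) = 4572 - 1*(-70/3) = 4572 + 70/3 = 13786/3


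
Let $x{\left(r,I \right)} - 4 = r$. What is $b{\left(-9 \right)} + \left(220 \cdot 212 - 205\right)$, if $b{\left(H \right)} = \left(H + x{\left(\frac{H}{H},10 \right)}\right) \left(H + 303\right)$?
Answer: $45259$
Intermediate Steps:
$x{\left(r,I \right)} = 4 + r$
$b{\left(H \right)} = \left(5 + H\right) \left(303 + H\right)$ ($b{\left(H \right)} = \left(H + \left(4 + \frac{H}{H}\right)\right) \left(H + 303\right) = \left(H + \left(4 + 1\right)\right) \left(303 + H\right) = \left(H + 5\right) \left(303 + H\right) = \left(5 + H\right) \left(303 + H\right)$)
$b{\left(-9 \right)} + \left(220 \cdot 212 - 205\right) = \left(1515 + \left(-9\right)^{2} + 308 \left(-9\right)\right) + \left(220 \cdot 212 - 205\right) = \left(1515 + 81 - 2772\right) + \left(46640 - 205\right) = -1176 + 46435 = 45259$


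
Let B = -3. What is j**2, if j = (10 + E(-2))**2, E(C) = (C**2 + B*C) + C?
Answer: 104976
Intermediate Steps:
E(C) = C**2 - 2*C (E(C) = (C**2 - 3*C) + C = C**2 - 2*C)
j = 324 (j = (10 - 2*(-2 - 2))**2 = (10 - 2*(-4))**2 = (10 + 8)**2 = 18**2 = 324)
j**2 = 324**2 = 104976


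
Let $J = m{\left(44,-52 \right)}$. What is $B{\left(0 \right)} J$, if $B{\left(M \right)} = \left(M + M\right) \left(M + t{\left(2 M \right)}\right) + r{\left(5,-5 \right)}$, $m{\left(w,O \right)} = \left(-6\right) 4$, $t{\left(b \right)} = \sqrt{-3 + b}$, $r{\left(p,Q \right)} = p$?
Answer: $-120$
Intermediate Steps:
$m{\left(w,O \right)} = -24$
$B{\left(M \right)} = 5 + 2 M \left(M + \sqrt{-3 + 2 M}\right)$ ($B{\left(M \right)} = \left(M + M\right) \left(M + \sqrt{-3 + 2 M}\right) + 5 = 2 M \left(M + \sqrt{-3 + 2 M}\right) + 5 = 5 + 2 M \left(M + \sqrt{-3 + 2 M}\right)$)
$J = -24$
$B{\left(0 \right)} J = \left(5 + 2 \cdot 0^{2} + 2 \cdot 0 \sqrt{-3 + 2 \cdot 0}\right) \left(-24\right) = \left(5 + 2 \cdot 0 + 2 \cdot 0 \sqrt{-3 + 0}\right) \left(-24\right) = \left(5 + 0 + 2 \cdot 0 \sqrt{-3}\right) \left(-24\right) = \left(5 + 0 + 2 \cdot 0 i \sqrt{3}\right) \left(-24\right) = \left(5 + 0 + 0\right) \left(-24\right) = 5 \left(-24\right) = -120$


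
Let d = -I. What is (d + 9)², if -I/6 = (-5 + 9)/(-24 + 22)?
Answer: 9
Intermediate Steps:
I = 12 (I = -6*(-5 + 9)/(-24 + 22) = -24/(-2) = -24*(-1)/2 = -6*(-2) = 12)
d = -12 (d = -1*12 = -12)
(d + 9)² = (-12 + 9)² = (-3)² = 9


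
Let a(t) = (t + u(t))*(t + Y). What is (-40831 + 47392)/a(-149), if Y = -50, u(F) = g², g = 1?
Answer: 6561/29452 ≈ 0.22277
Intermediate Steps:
u(F) = 1 (u(F) = 1² = 1)
a(t) = (1 + t)*(-50 + t) (a(t) = (t + 1)*(t - 50) = (1 + t)*(-50 + t))
(-40831 + 47392)/a(-149) = (-40831 + 47392)/(-50 + (-149)² - 49*(-149)) = 6561/(-50 + 22201 + 7301) = 6561/29452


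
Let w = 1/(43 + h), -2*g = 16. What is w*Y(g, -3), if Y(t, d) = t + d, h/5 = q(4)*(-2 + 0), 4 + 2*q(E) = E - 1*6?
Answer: -11/73 ≈ -0.15068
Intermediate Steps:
g = -8 (g = -½*16 = -8)
q(E) = -5 + E/2 (q(E) = -2 + (E - 1*6)/2 = -2 + (E - 6)/2 = -2 + (-6 + E)/2 = -2 + (-3 + E/2) = -5 + E/2)
h = 30 (h = 5*((-5 + (½)*4)*(-2 + 0)) = 5*((-5 + 2)*(-2)) = 5*(-3*(-2)) = 5*6 = 30)
Y(t, d) = d + t
w = 1/73 (w = 1/(43 + 30) = 1/73 ≈ 0.013699)
w*Y(g, -3) = (-3 - 8)/73 = (1/73)*(-11) = -11/73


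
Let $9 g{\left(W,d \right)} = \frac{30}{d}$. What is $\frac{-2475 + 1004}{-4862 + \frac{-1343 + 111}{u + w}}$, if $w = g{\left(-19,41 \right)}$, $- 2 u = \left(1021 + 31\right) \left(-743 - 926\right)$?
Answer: $\frac{3610000223}{11931900850} \approx 0.30255$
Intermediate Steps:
$u = 877894$ ($u = - \frac{\left(1021 + 31\right) \left(-743 - 926\right)}{2} = - \frac{1052 \left(-1669\right)}{2} = \left(- \frac{1}{2}\right) \left(-1755788\right) = 877894$)
$g{\left(W,d \right)} = \frac{10}{3 d}$ ($g{\left(W,d \right)} = \frac{30 \frac{1}{d}}{9} = \frac{10}{3 d}$)
$w = \frac{10}{123}$ ($w = \frac{10}{3 \cdot 41} = \frac{10}{3} \cdot \frac{1}{41} = \frac{10}{123} \approx 0.081301$)
$\frac{-2475 + 1004}{-4862 + \frac{-1343 + 111}{u + w}} = \frac{-2475 + 1004}{-4862 + \frac{-1343 + 111}{877894 + \frac{10}{123}}} = - \frac{1471}{-4862 - \frac{1232}{\frac{107980972}{123}}} = - \frac{1471}{-4862 - \frac{3444}{2454113}} = - \frac{1471}{- \frac{11931900850}{2454113}} = \left(-1471\right) \left(- \frac{2454113}{11931900850}\right) = \frac{3610000223}{11931900850}$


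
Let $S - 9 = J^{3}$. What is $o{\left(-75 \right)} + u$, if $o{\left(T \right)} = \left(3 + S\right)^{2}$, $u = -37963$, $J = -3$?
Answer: $-37738$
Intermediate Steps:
$S = -18$ ($S = 9 + \left(-3\right)^{3} = 9 - 27 = -18$)
$o{\left(T \right)} = 225$ ($o{\left(T \right)} = \left(3 - 18\right)^{2} = \left(-15\right)^{2} = 225$)
$o{\left(-75 \right)} + u = 225 - 37963 = -37738$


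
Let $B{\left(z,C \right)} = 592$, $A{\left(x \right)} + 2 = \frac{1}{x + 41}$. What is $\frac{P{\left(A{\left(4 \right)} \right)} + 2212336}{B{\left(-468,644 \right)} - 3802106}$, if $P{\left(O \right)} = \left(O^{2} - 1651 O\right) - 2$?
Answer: $- \frac{2243298263}{3849032925} \approx -0.58282$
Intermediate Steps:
$A{\left(x \right)} = -2 + \frac{1}{41 + x}$ ($A{\left(x \right)} = -2 + \frac{1}{x + 41} = -2 + \frac{1}{41 + x}$)
$P{\left(O \right)} = -2 + O^{2} - 1651 O$
$\frac{P{\left(A{\left(4 \right)} \right)} + 2212336}{B{\left(-468,644 \right)} - 3802106} = \frac{\left(-2 + \left(\frac{-81 - 8}{41 + 4}\right)^{2} - 1651 \frac{-81 - 8}{41 + 4}\right) + 2212336}{592 - 3802106} = \frac{\left(-2 + \left(\frac{-81 - 8}{45}\right)^{2} - 1651 \frac{-81 - 8}{45}\right) + 2212336}{-3801514} = \left(\left(-2 + \left(\frac{1}{45} \left(-89\right)\right)^{2} - 1651 \cdot \frac{1}{45} \left(-89\right)\right) + 2212336\right) \left(- \frac{1}{3801514}\right) = \left(\left(-2 + \left(- \frac{89}{45}\right)^{2} - - \frac{146939}{45}\right) + 2212336\right) \left(- \frac{1}{3801514}\right) = \left(\left(-2 + \frac{7921}{2025} + \frac{146939}{45}\right) + 2212336\right) \left(- \frac{1}{3801514}\right) = \left(\frac{6616126}{2025} + 2212336\right) \left(- \frac{1}{3801514}\right) = \frac{4486596526}{2025} \left(- \frac{1}{3801514}\right) = - \frac{2243298263}{3849032925}$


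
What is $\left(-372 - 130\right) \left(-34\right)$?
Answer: $17068$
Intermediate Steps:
$\left(-372 - 130\right) \left(-34\right) = \left(-502\right) \left(-34\right) = 17068$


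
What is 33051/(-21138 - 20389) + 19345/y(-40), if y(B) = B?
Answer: -160932371/332216 ≈ -484.42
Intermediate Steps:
33051/(-21138 - 20389) + 19345/y(-40) = 33051/(-21138 - 20389) + 19345/(-40) = 33051/(-41527) + 19345*(-1/40) = 33051*(-1/41527) - 3869/8 = -33051/41527 - 3869/8 = -160932371/332216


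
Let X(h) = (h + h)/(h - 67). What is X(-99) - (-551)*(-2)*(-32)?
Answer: 2927011/83 ≈ 35265.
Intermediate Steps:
X(h) = 2*h/(-67 + h) (X(h) = (2*h)/(-67 + h) = 2*h/(-67 + h))
X(-99) - (-551)*(-2)*(-32) = 2*(-99)/(-67 - 99) - (-551)*(-2)*(-32) = 2*(-99)/(-166) - 29*38*(-32) = 2*(-99)*(-1/166) - 1102*(-32) = 99/83 + 35264 = 2927011/83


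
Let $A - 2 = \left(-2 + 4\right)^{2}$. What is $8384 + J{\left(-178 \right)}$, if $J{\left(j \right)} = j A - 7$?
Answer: $7309$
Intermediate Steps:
$A = 6$ ($A = 2 + \left(-2 + 4\right)^{2} = 2 + 2^{2} = 2 + 4 = 6$)
$J{\left(j \right)} = -7 + 6 j$ ($J{\left(j \right)} = j 6 - 7 = 6 j - 7 = -7 + 6 j$)
$8384 + J{\left(-178 \right)} = 8384 + \left(-7 + 6 \left(-178\right)\right) = 8384 - 1075 = 7309$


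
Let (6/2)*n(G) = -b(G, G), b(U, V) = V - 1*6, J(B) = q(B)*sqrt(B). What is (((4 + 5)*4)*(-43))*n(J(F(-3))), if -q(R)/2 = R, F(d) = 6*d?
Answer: -3096 + 55728*I*sqrt(2) ≈ -3096.0 + 78811.0*I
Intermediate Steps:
q(R) = -2*R
J(B) = -2*B**(3/2) (J(B) = (-2*B)*sqrt(B) = -2*B**(3/2))
b(U, V) = -6 + V (b(U, V) = V - 6 = -6 + V)
n(G) = 2 - G/3 (n(G) = (-(-6 + G))/3 = (6 - G)/3 = 2 - G/3)
(((4 + 5)*4)*(-43))*n(J(F(-3))) = (((4 + 5)*4)*(-43))*(2 - (-2)*(6*(-3))**(3/2)/3) = ((9*4)*(-43))*(2 - (-2)*(-18)**(3/2)/3) = (36*(-43))*(2 - (-2)*(-54*I*sqrt(2))/3) = -1548*(2 - 36*I*sqrt(2)) = -3096 + 55728*I*sqrt(2)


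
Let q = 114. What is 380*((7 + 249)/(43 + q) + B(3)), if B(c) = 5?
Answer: 395580/157 ≈ 2519.6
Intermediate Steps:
380*((7 + 249)/(43 + q) + B(3)) = 380*((7 + 249)/(43 + 114) + 5) = 380*(256/157 + 5) = 380*(1041/157) = 395580/157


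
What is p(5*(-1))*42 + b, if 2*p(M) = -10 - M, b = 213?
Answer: 108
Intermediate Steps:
p(M) = -5 - M/2 (p(M) = (-10 - M)/2 = -5 - M/2)
p(5*(-1))*42 + b = (-5 - 5*(-1)/2)*42 + 213 = (-5 - ½*(-5))*42 + 213 = (-5 + 5/2)*42 + 213 = -5/2*42 + 213 = -105 + 213 = 108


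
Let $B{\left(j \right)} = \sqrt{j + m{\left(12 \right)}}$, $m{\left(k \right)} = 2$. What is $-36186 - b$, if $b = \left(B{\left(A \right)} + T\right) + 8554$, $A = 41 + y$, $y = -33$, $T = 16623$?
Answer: $-61363 - \sqrt{10} \approx -61366.0$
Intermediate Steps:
$A = 8$ ($A = 41 - 33 = 8$)
$B{\left(j \right)} = \sqrt{2 + j}$ ($B{\left(j \right)} = \sqrt{j + 2} = \sqrt{2 + j}$)
$b = 25177 + \sqrt{10}$ ($b = \left(\sqrt{2 + 8} + 16623\right) + 8554 = \left(\sqrt{10} + 16623\right) + 8554 = \left(16623 + \sqrt{10}\right) + 8554 = 25177 + \sqrt{10} \approx 25180.0$)
$-36186 - b = -36186 - \left(25177 + \sqrt{10}\right) = -61363 - \sqrt{10}$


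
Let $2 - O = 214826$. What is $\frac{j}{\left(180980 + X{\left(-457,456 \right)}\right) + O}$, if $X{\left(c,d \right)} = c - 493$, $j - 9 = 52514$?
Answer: $- \frac{52523}{34794} \approx -1.5095$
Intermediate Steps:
$j = 52523$ ($j = 9 + 52514 = 52523$)
$X{\left(c,d \right)} = -493 + c$
$O = -214824$ ($O = 2 - 214826 = -214824$)
$\frac{j}{\left(180980 + X{\left(-457,456 \right)}\right) + O} = \frac{52523}{\left(180980 - 950\right) - 214824} = \frac{52523}{180030 - 214824} = \frac{52523}{-34794} = 52523 \left(- \frac{1}{34794}\right) = - \frac{52523}{34794}$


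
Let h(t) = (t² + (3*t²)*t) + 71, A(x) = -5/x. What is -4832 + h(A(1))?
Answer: -5111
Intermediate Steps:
h(t) = 71 + t² + 3*t³ (h(t) = (t² + 3*t³) + 71 = 71 + t² + 3*t³)
-4832 + h(A(1)) = -4832 + (71 + (-5/1)² + 3*(-5/1)³) = -4832 + (71 + (-5*1)² + 3*(-5*1)³) = -4832 + (71 + (-5)² + 3*(-5)³) = -4832 + (71 + 25 + 3*(-125)) = -4832 + (71 + 25 - 375) = -4832 - 279 = -5111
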